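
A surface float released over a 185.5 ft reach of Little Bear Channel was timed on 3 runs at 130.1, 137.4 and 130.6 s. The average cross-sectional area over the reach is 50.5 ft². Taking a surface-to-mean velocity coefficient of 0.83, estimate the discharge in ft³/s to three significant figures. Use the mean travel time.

58.6 ft³/s

t̄ = (130.1 + 137.4 + 130.6) / 3 = 132.7 s
v_surface = L / t̄ = 185.5 / 132.7 = 1.398 ft/s
v_mean = 0.83 × 1.398 = 1.160 ft/s
Q = A × v_mean = 50.5 × 1.160 = 58.59 ft³/s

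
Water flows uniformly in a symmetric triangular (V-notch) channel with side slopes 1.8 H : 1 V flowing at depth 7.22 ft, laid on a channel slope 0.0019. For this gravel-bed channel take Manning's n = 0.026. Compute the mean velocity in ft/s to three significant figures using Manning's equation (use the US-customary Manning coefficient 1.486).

A = z·y² = 1.8×7.22² = 93.83 ft²
P = 2y√(1+z²) = 2×7.22×√(1+1.8²) = 29.73 ft
R = A/P = 93.83/29.73 = 3.156 ft
Q = (1.486/n)·A·R^(2/3)·S^(1/2) = (1.486/0.026) × 93.83 × 3.156^(2/3) × 0.0019^(1/2) = 502.9 ft³/s
V = Q/A = 502.9/93.83 = 5.360 ft/s

5.36 ft/s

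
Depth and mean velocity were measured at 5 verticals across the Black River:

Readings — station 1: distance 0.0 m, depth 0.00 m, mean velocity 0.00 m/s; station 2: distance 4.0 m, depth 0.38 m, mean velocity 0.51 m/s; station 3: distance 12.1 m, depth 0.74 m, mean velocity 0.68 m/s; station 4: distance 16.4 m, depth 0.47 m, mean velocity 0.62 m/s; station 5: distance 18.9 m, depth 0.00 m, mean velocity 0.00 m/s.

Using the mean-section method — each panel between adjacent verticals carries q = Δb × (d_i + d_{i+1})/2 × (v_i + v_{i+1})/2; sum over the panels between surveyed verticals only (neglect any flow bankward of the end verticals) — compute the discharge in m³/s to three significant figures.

Panel 1-2: Δb = 4 m, d̄ = (0.00+0.38)/2 = 0.19, v̄ = (0.00+0.51)/2 = 0.255 → q = 4×0.19×0.255 = 0.1938 m³/s
Panel 2-3: Δb = 8.1 m, d̄ = (0.38+0.74)/2 = 0.56, v̄ = (0.51+0.68)/2 = 0.595 → q = 8.1×0.56×0.595 = 2.699 m³/s
Panel 3-4: Δb = 4.3 m, d̄ = (0.74+0.47)/2 = 0.605, v̄ = (0.68+0.62)/2 = 0.65 → q = 4.3×0.605×0.65 = 1.691 m³/s
Panel 4-5: Δb = 2.5 m, d̄ = (0.47+0.00)/2 = 0.235, v̄ = (0.62+0.00)/2 = 0.31 → q = 2.5×0.235×0.31 = 0.1821 m³/s
Q = Σ q = 4.766 m³/s

4.77 m³/s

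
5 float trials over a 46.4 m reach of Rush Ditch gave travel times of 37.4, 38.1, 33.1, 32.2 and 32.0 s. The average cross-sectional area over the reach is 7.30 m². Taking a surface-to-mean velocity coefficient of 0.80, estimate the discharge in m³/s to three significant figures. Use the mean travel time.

7.84 m³/s

t̄ = (37.4 + 38.1 + 33.1 + 32.2 + 32.0) / 5 = 34.56 s
v_surface = L / t̄ = 46.4 / 34.56 = 1.343 m/s
v_mean = 0.80 × 1.343 = 1.074 m/s
Q = A × v_mean = 7.30 × 1.074 = 7.841 m³/s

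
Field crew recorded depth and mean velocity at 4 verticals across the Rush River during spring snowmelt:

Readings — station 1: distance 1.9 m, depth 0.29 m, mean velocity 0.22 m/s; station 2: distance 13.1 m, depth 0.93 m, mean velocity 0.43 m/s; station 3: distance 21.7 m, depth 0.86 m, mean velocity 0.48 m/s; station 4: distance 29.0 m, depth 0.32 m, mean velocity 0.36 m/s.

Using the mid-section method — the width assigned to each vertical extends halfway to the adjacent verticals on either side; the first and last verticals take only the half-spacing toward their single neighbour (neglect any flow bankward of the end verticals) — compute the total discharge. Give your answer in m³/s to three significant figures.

8.02 m³/s

w_1 = (13.1 − 1.9)/2 = 5.6 m; q_1 = 0.22 × 0.29 × 5.6 = 0.3573 m³/s
w_2 = (21.7 − 1.9)/2 = 9.9 m; q_2 = 0.43 × 0.93 × 9.9 = 3.959 m³/s
w_3 = (29.0 − 13.1)/2 = 7.95 m; q_3 = 0.48 × 0.86 × 7.95 = 3.282 m³/s
w_4 = (29.0 − 21.7)/2 = 3.65 m; q_4 = 0.36 × 0.32 × 3.65 = 0.4205 m³/s
Q = Σ qᵢ = 8.019 m³/s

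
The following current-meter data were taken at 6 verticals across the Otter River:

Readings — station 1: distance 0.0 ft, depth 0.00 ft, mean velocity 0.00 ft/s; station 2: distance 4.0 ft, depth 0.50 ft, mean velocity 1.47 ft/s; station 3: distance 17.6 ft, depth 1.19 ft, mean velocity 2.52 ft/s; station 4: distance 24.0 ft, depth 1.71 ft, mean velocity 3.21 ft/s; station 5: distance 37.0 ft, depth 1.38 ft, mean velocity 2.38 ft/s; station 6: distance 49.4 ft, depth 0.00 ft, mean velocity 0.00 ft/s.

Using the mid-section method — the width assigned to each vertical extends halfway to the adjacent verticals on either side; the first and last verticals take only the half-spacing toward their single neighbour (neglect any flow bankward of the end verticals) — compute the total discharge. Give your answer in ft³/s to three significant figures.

131 ft³/s

w_2 = (17.6 − 0.0)/2 = 8.8 ft; q_2 = 1.47 × 0.50 × 8.8 = 6.468 ft³/s
w_3 = (24.0 − 4.0)/2 = 10 ft; q_3 = 2.52 × 1.19 × 10 = 29.99 ft³/s
w_4 = (37.0 − 17.6)/2 = 9.7 ft; q_4 = 3.21 × 1.71 × 9.7 = 53.24 ft³/s
w_5 = (49.4 − 24.0)/2 = 12.7 ft; q_5 = 2.38 × 1.38 × 12.7 = 41.71 ft³/s
Stations 1, 6 contribute zero (depth or velocity is 0).
Q = Σ qᵢ = 131.4 ft³/s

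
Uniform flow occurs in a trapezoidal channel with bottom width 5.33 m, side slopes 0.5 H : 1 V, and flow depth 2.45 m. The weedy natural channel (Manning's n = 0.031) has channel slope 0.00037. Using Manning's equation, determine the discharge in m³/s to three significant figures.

A = (b + z·y)·y = (5.33 + 0.5×2.45)×2.45 = 16.06 m²
P = b + 2y√(1+z²) = 5.33 + 2×2.45×√(1+0.5²) = 10.81 m
R = A/P = 16.06/10.81 = 1.486 m
Q = (1/n)·A·R^(2/3)·S^(1/2) = (1/0.031) × 16.06 × 1.486^(2/3) × 0.00037^(1/2) = 12.98 m³/s

13.0 m³/s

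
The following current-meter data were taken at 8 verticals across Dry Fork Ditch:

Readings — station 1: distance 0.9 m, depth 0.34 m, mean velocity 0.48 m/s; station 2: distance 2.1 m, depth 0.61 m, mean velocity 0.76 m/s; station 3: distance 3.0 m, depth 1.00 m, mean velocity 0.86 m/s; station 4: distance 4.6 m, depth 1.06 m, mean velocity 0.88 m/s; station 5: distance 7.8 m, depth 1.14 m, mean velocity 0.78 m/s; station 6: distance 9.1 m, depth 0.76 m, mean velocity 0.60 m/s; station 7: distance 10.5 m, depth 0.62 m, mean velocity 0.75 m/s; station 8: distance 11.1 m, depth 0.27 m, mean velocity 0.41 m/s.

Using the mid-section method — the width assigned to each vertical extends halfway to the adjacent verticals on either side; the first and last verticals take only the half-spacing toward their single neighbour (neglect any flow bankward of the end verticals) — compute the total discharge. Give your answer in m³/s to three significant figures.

w_1 = (2.1 − 0.9)/2 = 0.6 m; q_1 = 0.48 × 0.34 × 0.6 = 0.09792 m³/s
w_2 = (3.0 − 0.9)/2 = 1.05 m; q_2 = 0.76 × 0.61 × 1.05 = 0.4868 m³/s
w_3 = (4.6 − 2.1)/2 = 1.25 m; q_3 = 0.86 × 1.00 × 1.25 = 1.075 m³/s
w_4 = (7.8 − 3.0)/2 = 2.4 m; q_4 = 0.88 × 1.06 × 2.4 = 2.239 m³/s
w_5 = (9.1 − 4.6)/2 = 2.25 m; q_5 = 0.78 × 1.14 × 2.25 = 2.001 m³/s
w_6 = (10.5 − 7.8)/2 = 1.35 m; q_6 = 0.60 × 0.76 × 1.35 = 0.6156 m³/s
w_7 = (11.1 − 9.1)/2 = 1 m; q_7 = 0.75 × 0.62 × 1 = 0.4650 m³/s
w_8 = (11.1 − 10.5)/2 = 0.3 m; q_8 = 0.41 × 0.27 × 0.3 = 0.03321 m³/s
Q = Σ qᵢ = 7.013 m³/s

7.01 m³/s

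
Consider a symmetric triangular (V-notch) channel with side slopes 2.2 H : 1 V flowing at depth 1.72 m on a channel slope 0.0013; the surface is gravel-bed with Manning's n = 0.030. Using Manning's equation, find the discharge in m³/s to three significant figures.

A = z·y² = 2.2×1.72² = 6.508 m²
P = 2y√(1+z²) = 2×1.72×√(1+2.2²) = 8.313 m
R = A/P = 6.508/8.313 = 0.7829 m
Q = (1/n)·A·R^(2/3)·S^(1/2) = (1/0.030) × 6.508 × 0.7829^(2/3) × 0.0013^(1/2) = 6.645 m³/s

6.64 m³/s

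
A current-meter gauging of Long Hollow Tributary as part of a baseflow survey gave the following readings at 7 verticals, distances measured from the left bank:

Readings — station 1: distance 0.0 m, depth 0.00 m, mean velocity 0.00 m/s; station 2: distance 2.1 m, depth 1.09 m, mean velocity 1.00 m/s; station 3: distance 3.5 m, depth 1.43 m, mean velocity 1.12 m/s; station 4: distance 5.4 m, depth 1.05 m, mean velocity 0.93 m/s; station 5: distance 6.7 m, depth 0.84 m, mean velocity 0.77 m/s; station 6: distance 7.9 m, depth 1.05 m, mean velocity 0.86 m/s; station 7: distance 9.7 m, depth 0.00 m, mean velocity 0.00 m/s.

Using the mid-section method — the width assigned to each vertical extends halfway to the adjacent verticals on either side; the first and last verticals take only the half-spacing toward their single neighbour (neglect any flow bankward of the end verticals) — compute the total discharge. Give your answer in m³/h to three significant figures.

29800 m³/h

w_2 = (3.5 − 0.0)/2 = 1.75 m; q_2 = 1.00 × 1.09 × 1.75 = 1.908 m³/s
w_3 = (5.4 − 2.1)/2 = 1.65 m; q_3 = 1.12 × 1.43 × 1.65 = 2.643 m³/s
w_4 = (6.7 − 3.5)/2 = 1.6 m; q_4 = 0.93 × 1.05 × 1.6 = 1.562 m³/s
w_5 = (7.9 − 5.4)/2 = 1.25 m; q_5 = 0.77 × 0.84 × 1.25 = 0.8085 m³/s
w_6 = (9.7 − 6.7)/2 = 1.5 m; q_6 = 0.86 × 1.05 × 1.5 = 1.355 m³/s
Stations 1, 7 contribute zero (depth or velocity is 0).
Q = Σ qᵢ = 8.276 m³/s
= 8.276 × 3600 = 29790 m³/h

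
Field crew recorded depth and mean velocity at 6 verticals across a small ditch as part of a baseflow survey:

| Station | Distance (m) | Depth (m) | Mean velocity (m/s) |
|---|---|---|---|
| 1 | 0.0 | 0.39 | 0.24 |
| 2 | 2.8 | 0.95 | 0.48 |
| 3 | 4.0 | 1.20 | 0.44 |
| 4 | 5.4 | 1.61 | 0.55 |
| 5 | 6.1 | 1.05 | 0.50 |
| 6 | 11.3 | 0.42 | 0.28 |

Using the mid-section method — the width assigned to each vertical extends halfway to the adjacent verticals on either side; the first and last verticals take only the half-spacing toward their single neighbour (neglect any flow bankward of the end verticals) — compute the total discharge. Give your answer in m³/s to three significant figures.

w_1 = (2.8 − 0.0)/2 = 1.4 m; q_1 = 0.24 × 0.39 × 1.4 = 0.1310 m³/s
w_2 = (4.0 − 0.0)/2 = 2 m; q_2 = 0.48 × 0.95 × 2 = 0.9120 m³/s
w_3 = (5.4 − 2.8)/2 = 1.3 m; q_3 = 0.44 × 1.20 × 1.3 = 0.6864 m³/s
w_4 = (6.1 − 4.0)/2 = 1.05 m; q_4 = 0.55 × 1.61 × 1.05 = 0.9298 m³/s
w_5 = (11.3 − 5.4)/2 = 2.95 m; q_5 = 0.50 × 1.05 × 2.95 = 1.549 m³/s
w_6 = (11.3 − 6.1)/2 = 2.6 m; q_6 = 0.28 × 0.42 × 2.6 = 0.3058 m³/s
Q = Σ qᵢ = 4.514 m³/s

4.51 m³/s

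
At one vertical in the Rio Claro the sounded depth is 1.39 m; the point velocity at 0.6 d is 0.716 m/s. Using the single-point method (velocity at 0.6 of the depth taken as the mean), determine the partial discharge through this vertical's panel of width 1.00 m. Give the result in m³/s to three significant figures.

v̄ = v₀.₆ = 0.716 m/s
q = v̄ × d × w = 0.7160 × 1.39 × 1.00 = 0.9952 m³/s

0.995 m³/s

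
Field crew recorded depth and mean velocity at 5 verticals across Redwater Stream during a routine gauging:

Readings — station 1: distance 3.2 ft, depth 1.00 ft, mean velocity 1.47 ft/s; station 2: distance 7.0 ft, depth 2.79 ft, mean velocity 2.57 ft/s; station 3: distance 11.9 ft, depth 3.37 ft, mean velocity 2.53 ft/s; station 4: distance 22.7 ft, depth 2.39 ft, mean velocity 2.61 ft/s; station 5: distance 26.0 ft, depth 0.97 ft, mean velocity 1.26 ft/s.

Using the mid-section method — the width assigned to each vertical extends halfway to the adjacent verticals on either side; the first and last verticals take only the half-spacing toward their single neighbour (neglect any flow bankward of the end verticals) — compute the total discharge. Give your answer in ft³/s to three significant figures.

w_1 = (7.0 − 3.2)/2 = 1.9 ft; q_1 = 1.47 × 1.00 × 1.9 = 2.793 ft³/s
w_2 = (11.9 − 3.2)/2 = 4.35 ft; q_2 = 2.57 × 2.79 × 4.35 = 31.19 ft³/s
w_3 = (22.7 − 7.0)/2 = 7.85 ft; q_3 = 2.53 × 3.37 × 7.85 = 66.93 ft³/s
w_4 = (26.0 − 11.9)/2 = 7.05 ft; q_4 = 2.61 × 2.39 × 7.05 = 43.98 ft³/s
w_5 = (26.0 − 22.7)/2 = 1.65 ft; q_5 = 1.26 × 0.97 × 1.65 = 2.017 ft³/s
Q = Σ qᵢ = 146.9 ft³/s

147 ft³/s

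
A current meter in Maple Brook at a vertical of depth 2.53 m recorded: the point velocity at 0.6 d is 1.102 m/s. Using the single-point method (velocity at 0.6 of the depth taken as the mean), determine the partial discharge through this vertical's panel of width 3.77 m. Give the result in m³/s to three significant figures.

v̄ = v₀.₆ = 1.102 m/s
q = v̄ × d × w = 1.102 × 2.53 × 3.77 = 10.51 m³/s

10.5 m³/s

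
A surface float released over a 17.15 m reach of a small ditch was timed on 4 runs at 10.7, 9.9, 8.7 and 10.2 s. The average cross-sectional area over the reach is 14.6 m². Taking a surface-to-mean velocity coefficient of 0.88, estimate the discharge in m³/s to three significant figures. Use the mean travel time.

t̄ = (10.7 + 9.9 + 8.7 + 10.2) / 4 = 9.875 s
v_surface = L / t̄ = 17.15 / 9.875 = 1.737 m/s
v_mean = 0.88 × 1.737 = 1.528 m/s
Q = A × v_mean = 14.6 × 1.528 = 22.31 m³/s

22.3 m³/s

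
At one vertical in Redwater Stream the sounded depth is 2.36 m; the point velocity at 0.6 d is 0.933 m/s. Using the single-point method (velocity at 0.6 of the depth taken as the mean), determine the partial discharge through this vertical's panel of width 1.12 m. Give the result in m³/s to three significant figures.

2.47 m³/s

v̄ = v₀.₆ = 0.933 m/s
q = v̄ × d × w = 0.9330 × 2.36 × 1.12 = 2.466 m³/s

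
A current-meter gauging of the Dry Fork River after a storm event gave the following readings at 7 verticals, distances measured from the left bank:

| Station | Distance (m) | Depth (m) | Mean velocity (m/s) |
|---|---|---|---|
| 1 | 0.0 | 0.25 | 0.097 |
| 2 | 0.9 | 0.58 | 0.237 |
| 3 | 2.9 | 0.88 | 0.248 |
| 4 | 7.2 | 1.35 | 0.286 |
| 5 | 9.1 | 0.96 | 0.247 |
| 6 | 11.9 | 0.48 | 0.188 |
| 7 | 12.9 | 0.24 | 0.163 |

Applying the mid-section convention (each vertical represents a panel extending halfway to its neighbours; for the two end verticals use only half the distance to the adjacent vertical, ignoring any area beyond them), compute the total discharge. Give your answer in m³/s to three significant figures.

2.84 m³/s

w_1 = (0.9 − 0.0)/2 = 0.45 m; q_1 = 0.097 × 0.25 × 0.45 = 0.01091 m³/s
w_2 = (2.9 − 0.0)/2 = 1.45 m; q_2 = 0.237 × 0.58 × 1.45 = 0.1993 m³/s
w_3 = (7.2 − 0.9)/2 = 3.15 m; q_3 = 0.248 × 0.88 × 3.15 = 0.6875 m³/s
w_4 = (9.1 − 2.9)/2 = 3.1 m; q_4 = 0.286 × 1.35 × 3.1 = 1.197 m³/s
w_5 = (11.9 − 7.2)/2 = 2.35 m; q_5 = 0.247 × 0.96 × 2.35 = 0.5572 m³/s
w_6 = (12.9 − 9.1)/2 = 1.9 m; q_6 = 0.188 × 0.48 × 1.9 = 0.1715 m³/s
w_7 = (12.9 − 11.9)/2 = 0.5 m; q_7 = 0.163 × 0.24 × 0.5 = 0.01956 m³/s
Q = Σ qᵢ = 2.843 m³/s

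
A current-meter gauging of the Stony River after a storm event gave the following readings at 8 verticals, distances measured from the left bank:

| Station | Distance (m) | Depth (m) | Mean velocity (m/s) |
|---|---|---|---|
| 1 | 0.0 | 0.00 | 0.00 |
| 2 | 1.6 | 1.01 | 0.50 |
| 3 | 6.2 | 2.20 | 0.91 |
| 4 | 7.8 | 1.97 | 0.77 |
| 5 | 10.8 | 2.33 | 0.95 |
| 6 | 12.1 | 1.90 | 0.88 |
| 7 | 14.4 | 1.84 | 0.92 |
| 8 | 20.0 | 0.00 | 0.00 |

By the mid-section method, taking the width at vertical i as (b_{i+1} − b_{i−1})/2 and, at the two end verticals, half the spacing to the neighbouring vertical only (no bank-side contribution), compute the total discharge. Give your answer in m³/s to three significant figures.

25.7 m³/s

w_2 = (6.2 − 0.0)/2 = 3.1 m; q_2 = 0.50 × 1.01 × 3.1 = 1.566 m³/s
w_3 = (7.8 − 1.6)/2 = 3.1 m; q_3 = 0.91 × 2.20 × 3.1 = 6.206 m³/s
w_4 = (10.8 − 6.2)/2 = 2.3 m; q_4 = 0.77 × 1.97 × 2.3 = 3.489 m³/s
w_5 = (12.1 − 7.8)/2 = 2.15 m; q_5 = 0.95 × 2.33 × 2.15 = 4.759 m³/s
w_6 = (14.4 − 10.8)/2 = 1.8 m; q_6 = 0.88 × 1.90 × 1.8 = 3.010 m³/s
w_7 = (20.0 − 12.1)/2 = 3.95 m; q_7 = 0.92 × 1.84 × 3.95 = 6.687 m³/s
Stations 1, 8 contribute zero (depth or velocity is 0).
Q = Σ qᵢ = 25.72 m³/s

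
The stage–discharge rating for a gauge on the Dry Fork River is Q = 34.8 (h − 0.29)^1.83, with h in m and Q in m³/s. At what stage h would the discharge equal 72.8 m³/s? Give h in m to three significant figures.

1.79 m

h − h₀ = (Q/C)^(1/b) = (72.8/34.8)^(1/1.83) = 1.497 m
h = 0.29 + 1.497 = 1.787 m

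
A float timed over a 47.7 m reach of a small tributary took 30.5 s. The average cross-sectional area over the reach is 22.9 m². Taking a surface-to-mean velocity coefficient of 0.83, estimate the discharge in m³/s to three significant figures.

v_surface = L / t̄ = 47.7 / 30.5 = 1.564 m/s
v_mean = 0.83 × 1.564 = 1.298 m/s
Q = A × v_mean = 22.9 × 1.298 = 29.73 m³/s

29.7 m³/s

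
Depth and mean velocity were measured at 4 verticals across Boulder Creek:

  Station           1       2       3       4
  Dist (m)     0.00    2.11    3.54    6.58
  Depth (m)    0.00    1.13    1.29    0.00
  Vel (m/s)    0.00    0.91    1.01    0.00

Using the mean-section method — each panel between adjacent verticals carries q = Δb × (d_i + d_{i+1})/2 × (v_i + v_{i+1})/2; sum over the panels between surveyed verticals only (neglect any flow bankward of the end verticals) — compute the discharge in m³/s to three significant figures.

3.19 m³/s

Panel 1-2: Δb = 2.11 m, d̄ = (0.00+1.13)/2 = 0.565, v̄ = (0.00+0.91)/2 = 0.455 → q = 2.11×0.565×0.455 = 0.5424 m³/s
Panel 2-3: Δb = 1.43 m, d̄ = (1.13+1.29)/2 = 1.21, v̄ = (0.91+1.01)/2 = 0.96 → q = 1.43×1.21×0.96 = 1.661 m³/s
Panel 3-4: Δb = 3.04 m, d̄ = (1.29+0.00)/2 = 0.645, v̄ = (1.01+0.00)/2 = 0.505 → q = 3.04×0.645×0.505 = 0.9902 m³/s
Q = Σ q = 3.194 m³/s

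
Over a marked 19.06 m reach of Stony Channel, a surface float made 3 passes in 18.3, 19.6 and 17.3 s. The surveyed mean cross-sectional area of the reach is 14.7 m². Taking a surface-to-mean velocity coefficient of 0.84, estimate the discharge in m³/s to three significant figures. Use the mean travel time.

t̄ = (18.3 + 19.6 + 17.3) / 3 = 18.4 s
v_surface = L / t̄ = 19.06 / 18.4 = 1.036 m/s
v_mean = 0.84 × 1.036 = 0.8701 m/s
Q = A × v_mean = 14.7 × 0.8701 = 12.79 m³/s

12.8 m³/s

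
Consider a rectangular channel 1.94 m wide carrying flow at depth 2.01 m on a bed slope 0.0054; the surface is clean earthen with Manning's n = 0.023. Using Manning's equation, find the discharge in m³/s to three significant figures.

9.39 m³/s

A = b·y = 1.94 × 2.01 = 3.899 m²
P = b + 2y = 1.94 + 2×2.01 = 5.960 m
R = A/P = 3.899/5.960 = 0.6543 m
Q = (1/n)·A·R^(2/3)·S^(1/2) = (1/0.023) × 3.899 × 0.6543^(2/3) × 0.0054^(1/2) = 9.389 m³/s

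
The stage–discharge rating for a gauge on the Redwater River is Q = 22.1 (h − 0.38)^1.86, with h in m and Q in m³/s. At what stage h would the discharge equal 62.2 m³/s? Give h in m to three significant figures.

h − h₀ = (Q/C)^(1/b) = (62.2/22.1)^(1/1.86) = 1.744 m
h = 0.38 + 1.744 = 2.124 m

2.12 m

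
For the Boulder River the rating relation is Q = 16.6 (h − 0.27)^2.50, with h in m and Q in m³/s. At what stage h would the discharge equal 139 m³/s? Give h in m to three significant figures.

h − h₀ = (Q/C)^(1/b) = (139/16.6)^(1/2.50) = 2.340 m
h = 0.27 + 2.340 = 2.610 m

2.61 m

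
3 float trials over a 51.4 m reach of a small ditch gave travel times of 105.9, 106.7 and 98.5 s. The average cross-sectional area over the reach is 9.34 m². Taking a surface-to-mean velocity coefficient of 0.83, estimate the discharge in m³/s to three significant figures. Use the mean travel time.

3.84 m³/s

t̄ = (105.9 + 106.7 + 98.5) / 3 = 103.7 s
v_surface = L / t̄ = 51.4 / 103.7 = 0.4957 m/s
v_mean = 0.83 × 0.4957 = 0.4114 m/s
Q = A × v_mean = 9.34 × 0.4114 = 3.842 m³/s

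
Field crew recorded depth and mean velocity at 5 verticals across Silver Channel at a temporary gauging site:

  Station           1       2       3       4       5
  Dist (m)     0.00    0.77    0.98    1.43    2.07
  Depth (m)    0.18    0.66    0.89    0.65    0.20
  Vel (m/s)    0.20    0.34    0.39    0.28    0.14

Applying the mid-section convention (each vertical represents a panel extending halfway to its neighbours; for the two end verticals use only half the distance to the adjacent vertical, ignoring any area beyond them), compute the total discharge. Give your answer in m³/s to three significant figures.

0.347 m³/s

w_1 = (0.77 − 0.00)/2 = 0.385 m; q_1 = 0.20 × 0.18 × 0.385 = 0.01386 m³/s
w_2 = (0.98 − 0.00)/2 = 0.49 m; q_2 = 0.34 × 0.66 × 0.49 = 0.1100 m³/s
w_3 = (1.43 − 0.77)/2 = 0.33 m; q_3 = 0.39 × 0.89 × 0.33 = 0.1145 m³/s
w_4 = (2.07 − 0.98)/2 = 0.545 m; q_4 = 0.28 × 0.65 × 0.545 = 0.09919 m³/s
w_5 = (2.07 − 1.43)/2 = 0.32 m; q_5 = 0.14 × 0.20 × 0.32 = 0.008960 m³/s
Q = Σ qᵢ = 0.3465 m³/s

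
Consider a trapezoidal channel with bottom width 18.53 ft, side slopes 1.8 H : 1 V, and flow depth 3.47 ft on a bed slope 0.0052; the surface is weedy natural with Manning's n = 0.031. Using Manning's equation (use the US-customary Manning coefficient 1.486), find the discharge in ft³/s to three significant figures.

A = (b + z·y)·y = (18.53 + 1.8×3.47)×3.47 = 85.97 ft²
P = b + 2y√(1+z²) = 18.53 + 2×3.47×√(1+1.8²) = 32.82 ft
R = A/P = 85.97/32.82 = 2.619 ft
Q = (1.486/n)·A·R^(2/3)·S^(1/2) = (1.486/0.031) × 85.97 × 2.619^(2/3) × 0.0052^(1/2) = 564.7 ft³/s

565 ft³/s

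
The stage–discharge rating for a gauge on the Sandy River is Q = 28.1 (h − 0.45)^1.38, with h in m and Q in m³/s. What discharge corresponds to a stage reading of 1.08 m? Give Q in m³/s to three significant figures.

14.9 m³/s

Q = 28.1 × (1.08 − 0.45)^1.38 = 28.1 × 0.63^1.38 = 14.85 m³/s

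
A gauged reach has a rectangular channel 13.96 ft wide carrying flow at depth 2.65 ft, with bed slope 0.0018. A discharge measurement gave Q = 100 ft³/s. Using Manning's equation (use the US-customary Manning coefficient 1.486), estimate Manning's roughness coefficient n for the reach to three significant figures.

0.0360

A = b·y = 13.96 × 2.65 = 36.99 ft²
P = b + 2y = 13.96 + 2×2.65 = 19.26 ft
R = A/P = 36.99/19.26 = 1.921 ft
n = (1.486/Q)·A·R^(2/3)·S^(1/2) = (1.486/100) × 36.99 × 1.545 × 0.04243 = 0.03604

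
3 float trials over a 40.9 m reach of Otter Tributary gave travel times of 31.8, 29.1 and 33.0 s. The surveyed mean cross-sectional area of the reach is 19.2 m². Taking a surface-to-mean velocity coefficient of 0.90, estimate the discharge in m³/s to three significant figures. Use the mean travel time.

t̄ = (31.8 + 29.1 + 33.0) / 3 = 31.3 s
v_surface = L / t̄ = 40.9 / 31.3 = 1.307 m/s
v_mean = 0.90 × 1.307 = 1.176 m/s
Q = A × v_mean = 19.2 × 1.176 = 22.58 m³/s

22.6 m³/s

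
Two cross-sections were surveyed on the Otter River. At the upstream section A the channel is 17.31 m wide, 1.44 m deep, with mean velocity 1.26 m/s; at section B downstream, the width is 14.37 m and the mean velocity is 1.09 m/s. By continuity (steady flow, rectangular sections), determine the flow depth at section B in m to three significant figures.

2.01 m

Q = A₁V₁ = (17.31×1.44) × 1.26 = 31.41 m³/s
d₂ = Q/(b₂ V₂) = 31.41/(14.37×1.09) = 2.005 m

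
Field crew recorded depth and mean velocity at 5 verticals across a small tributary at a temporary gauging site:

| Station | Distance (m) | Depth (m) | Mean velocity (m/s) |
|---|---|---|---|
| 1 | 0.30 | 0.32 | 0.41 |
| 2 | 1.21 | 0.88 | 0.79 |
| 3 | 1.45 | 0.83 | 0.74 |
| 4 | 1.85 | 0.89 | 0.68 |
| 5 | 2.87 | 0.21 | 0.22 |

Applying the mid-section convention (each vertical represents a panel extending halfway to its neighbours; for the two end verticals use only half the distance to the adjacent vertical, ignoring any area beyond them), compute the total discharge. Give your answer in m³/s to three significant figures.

w_1 = (1.21 − 0.30)/2 = 0.455 m; q_1 = 0.41 × 0.32 × 0.455 = 0.05970 m³/s
w_2 = (1.45 − 0.30)/2 = 0.575 m; q_2 = 0.79 × 0.88 × 0.575 = 0.3997 m³/s
w_3 = (1.85 − 1.21)/2 = 0.32 m; q_3 = 0.74 × 0.83 × 0.32 = 0.1965 m³/s
w_4 = (2.87 − 1.45)/2 = 0.71 m; q_4 = 0.68 × 0.89 × 0.71 = 0.4297 m³/s
w_5 = (2.87 − 1.85)/2 = 0.51 m; q_5 = 0.22 × 0.21 × 0.51 = 0.02356 m³/s
Q = Σ qᵢ = 1.109 m³/s

1.11 m³/s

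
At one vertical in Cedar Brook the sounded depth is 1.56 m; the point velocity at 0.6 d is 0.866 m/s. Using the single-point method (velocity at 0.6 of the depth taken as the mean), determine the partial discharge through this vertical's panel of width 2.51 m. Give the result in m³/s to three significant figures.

v̄ = v₀.₆ = 0.866 m/s
q = v̄ × d × w = 0.8660 × 1.56 × 2.51 = 3.391 m³/s

3.39 m³/s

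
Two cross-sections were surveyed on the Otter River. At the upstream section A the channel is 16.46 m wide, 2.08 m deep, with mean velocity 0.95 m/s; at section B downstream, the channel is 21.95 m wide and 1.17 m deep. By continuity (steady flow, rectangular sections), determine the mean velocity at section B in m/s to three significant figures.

Q = A₁V₁ = (16.46×2.08) × 0.95 = 32.52 m³/s
A₂ = 21.95 × 1.17 = 25.68 m²
V₂ = Q/A₂ = 32.52/25.68 = 1.266 m/s

1.27 m/s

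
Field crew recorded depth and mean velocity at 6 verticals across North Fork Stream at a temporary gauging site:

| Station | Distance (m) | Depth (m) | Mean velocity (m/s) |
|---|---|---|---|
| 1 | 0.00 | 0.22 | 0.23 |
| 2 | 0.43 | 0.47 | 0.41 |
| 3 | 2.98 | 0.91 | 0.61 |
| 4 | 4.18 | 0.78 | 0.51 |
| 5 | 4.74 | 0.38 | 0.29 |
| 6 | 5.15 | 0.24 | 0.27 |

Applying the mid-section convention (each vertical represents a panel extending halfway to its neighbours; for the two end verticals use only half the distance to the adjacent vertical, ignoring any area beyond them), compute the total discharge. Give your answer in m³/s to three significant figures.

w_1 = (0.43 − 0.00)/2 = 0.215 m; q_1 = 0.23 × 0.22 × 0.215 = 0.01088 m³/s
w_2 = (2.98 − 0.00)/2 = 1.49 m; q_2 = 0.41 × 0.47 × 1.49 = 0.2871 m³/s
w_3 = (4.18 − 0.43)/2 = 1.875 m; q_3 = 0.61 × 0.91 × 1.875 = 1.041 m³/s
w_4 = (4.74 − 2.98)/2 = 0.88 m; q_4 = 0.51 × 0.78 × 0.88 = 0.3501 m³/s
w_5 = (5.15 − 4.18)/2 = 0.485 m; q_5 = 0.29 × 0.38 × 0.485 = 0.05345 m³/s
w_6 = (5.15 − 4.74)/2 = 0.205 m; q_6 = 0.27 × 0.24 × 0.205 = 0.01328 m³/s
Q = Σ qᵢ = 1.756 m³/s

1.76 m³/s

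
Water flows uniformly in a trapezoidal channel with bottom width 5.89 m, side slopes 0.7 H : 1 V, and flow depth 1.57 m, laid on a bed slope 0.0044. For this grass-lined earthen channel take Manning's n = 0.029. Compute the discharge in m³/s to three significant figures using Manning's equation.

27.2 m³/s

A = (b + z·y)·y = (5.89 + 0.7×1.57)×1.57 = 10.97 m²
P = b + 2y√(1+z²) = 5.89 + 2×1.57×√(1+0.7²) = 9.723 m
R = A/P = 10.97/9.723 = 1.129 m
Q = (1/n)·A·R^(2/3)·S^(1/2) = (1/0.029) × 10.97 × 1.129^(2/3) × 0.0044^(1/2) = 27.21 m³/s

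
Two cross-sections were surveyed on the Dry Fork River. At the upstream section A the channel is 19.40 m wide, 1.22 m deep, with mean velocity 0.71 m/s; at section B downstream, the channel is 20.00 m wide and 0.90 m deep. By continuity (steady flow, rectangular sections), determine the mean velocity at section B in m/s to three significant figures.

0.934 m/s

Q = A₁V₁ = (19.40×1.22) × 0.71 = 16.80 m³/s
A₂ = 20.00 × 0.90 = 18.00 m²
V₂ = Q/A₂ = 16.80/18.00 = 0.9336 m/s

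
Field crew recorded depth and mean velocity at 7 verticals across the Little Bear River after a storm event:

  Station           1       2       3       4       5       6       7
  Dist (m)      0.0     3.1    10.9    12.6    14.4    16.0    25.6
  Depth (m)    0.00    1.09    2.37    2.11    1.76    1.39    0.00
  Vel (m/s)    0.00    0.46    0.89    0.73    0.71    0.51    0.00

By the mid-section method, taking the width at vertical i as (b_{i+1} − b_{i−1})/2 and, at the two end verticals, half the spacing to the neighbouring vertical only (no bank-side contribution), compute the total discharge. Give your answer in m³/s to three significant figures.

21.5 m³/s

w_2 = (10.9 − 0.0)/2 = 5.45 m; q_2 = 0.46 × 1.09 × 5.45 = 2.733 m³/s
w_3 = (12.6 − 3.1)/2 = 4.75 m; q_3 = 0.89 × 2.37 × 4.75 = 10.02 m³/s
w_4 = (14.4 − 10.9)/2 = 1.75 m; q_4 = 0.73 × 2.11 × 1.75 = 2.696 m³/s
w_5 = (16.0 − 12.6)/2 = 1.7 m; q_5 = 0.71 × 1.76 × 1.7 = 2.124 m³/s
w_6 = (25.6 − 14.4)/2 = 5.6 m; q_6 = 0.51 × 1.39 × 5.6 = 3.970 m³/s
Stations 1, 7 contribute zero (depth or velocity is 0).
Q = Σ qᵢ = 21.54 m³/s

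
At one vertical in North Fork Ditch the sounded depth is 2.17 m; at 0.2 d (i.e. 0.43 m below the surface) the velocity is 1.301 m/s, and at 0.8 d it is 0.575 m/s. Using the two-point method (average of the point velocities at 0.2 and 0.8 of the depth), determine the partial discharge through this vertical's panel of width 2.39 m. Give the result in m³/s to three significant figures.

v̄ = (1.301 + 0.575) / 2 = 0.9380 m/s
q = v̄ × d × w = 0.9380 × 2.17 × 2.39 = 4.865 m³/s

4.86 m³/s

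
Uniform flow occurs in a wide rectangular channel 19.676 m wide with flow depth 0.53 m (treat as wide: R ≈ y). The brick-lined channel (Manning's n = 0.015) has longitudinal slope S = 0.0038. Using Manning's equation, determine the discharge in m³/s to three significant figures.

A = b·y = 19.676 × 0.53 = 10.43 m²
Wide channel: R ≈ y = 0.53 m
Q = (1/n)·A·R^(2/3)·S^(1/2) = (1/0.015) × 10.43 × 0.5300^(2/3) × 0.0038^(1/2) = 28.07 m³/s

28.1 m³/s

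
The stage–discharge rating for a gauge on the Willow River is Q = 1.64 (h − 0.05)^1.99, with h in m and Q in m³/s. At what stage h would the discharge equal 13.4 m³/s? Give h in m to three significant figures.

h − h₀ = (Q/C)^(1/b) = (13.4/1.64)^(1/1.99) = 2.874 m
h = 0.05 + 2.874 = 2.924 m

2.92 m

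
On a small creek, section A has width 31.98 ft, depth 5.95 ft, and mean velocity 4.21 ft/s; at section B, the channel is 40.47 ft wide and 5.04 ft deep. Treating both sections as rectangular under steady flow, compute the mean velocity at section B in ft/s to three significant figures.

3.93 ft/s

Q = A₁V₁ = (31.98×5.95) × 4.21 = 801.1 ft³/s
A₂ = 40.47 × 5.04 = 204.0 ft²
V₂ = Q/A₂ = 801.1/204.0 = 3.927 ft/s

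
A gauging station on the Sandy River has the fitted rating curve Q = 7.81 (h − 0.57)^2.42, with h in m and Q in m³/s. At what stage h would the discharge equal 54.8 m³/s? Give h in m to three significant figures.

h − h₀ = (Q/C)^(1/b) = (54.8/7.81)^(1/2.42) = 2.237 m
h = 0.57 + 2.237 = 2.807 m

2.81 m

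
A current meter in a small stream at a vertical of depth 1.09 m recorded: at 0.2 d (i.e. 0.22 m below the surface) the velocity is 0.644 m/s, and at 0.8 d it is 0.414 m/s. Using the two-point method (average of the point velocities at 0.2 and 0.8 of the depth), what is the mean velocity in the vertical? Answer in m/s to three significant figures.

0.529 m/s

v̄ = (0.644 + 0.414) / 2 = 0.5290 m/s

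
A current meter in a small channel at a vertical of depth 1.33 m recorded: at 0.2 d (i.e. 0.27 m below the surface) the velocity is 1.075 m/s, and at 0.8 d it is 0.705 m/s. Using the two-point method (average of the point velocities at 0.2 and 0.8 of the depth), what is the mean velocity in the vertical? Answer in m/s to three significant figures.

0.890 m/s

v̄ = (1.075 + 0.705) / 2 = 0.8900 m/s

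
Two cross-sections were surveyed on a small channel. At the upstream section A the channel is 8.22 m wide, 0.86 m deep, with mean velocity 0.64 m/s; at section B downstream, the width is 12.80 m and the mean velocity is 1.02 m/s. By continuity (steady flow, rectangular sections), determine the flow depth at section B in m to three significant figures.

0.347 m

Q = A₁V₁ = (8.22×0.86) × 0.64 = 4.524 m³/s
d₂ = Q/(b₂ V₂) = 4.524/(12.80×1.02) = 0.3465 m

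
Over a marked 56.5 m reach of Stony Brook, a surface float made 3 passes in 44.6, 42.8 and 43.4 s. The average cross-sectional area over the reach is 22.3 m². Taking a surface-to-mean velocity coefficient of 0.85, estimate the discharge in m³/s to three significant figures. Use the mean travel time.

24.6 m³/s

t̄ = (44.6 + 42.8 + 43.4) / 3 = 43.6 s
v_surface = L / t̄ = 56.5 / 43.6 = 1.296 m/s
v_mean = 0.85 × 1.296 = 1.101 m/s
Q = A × v_mean = 22.3 × 1.101 = 24.56 m³/s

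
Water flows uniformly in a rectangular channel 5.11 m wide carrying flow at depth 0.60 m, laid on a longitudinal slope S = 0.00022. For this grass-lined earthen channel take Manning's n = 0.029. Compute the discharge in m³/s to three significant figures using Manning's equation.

A = b·y = 5.11 × 0.60 = 3.066 m²
P = b + 2y = 5.11 + 2×0.60 = 6.310 m
R = A/P = 3.066/6.310 = 0.4859 m
Q = (1/n)·A·R^(2/3)·S^(1/2) = (1/0.029) × 3.066 × 0.4859^(2/3) × 0.00022^(1/2) = 0.9692 m³/s

0.969 m³/s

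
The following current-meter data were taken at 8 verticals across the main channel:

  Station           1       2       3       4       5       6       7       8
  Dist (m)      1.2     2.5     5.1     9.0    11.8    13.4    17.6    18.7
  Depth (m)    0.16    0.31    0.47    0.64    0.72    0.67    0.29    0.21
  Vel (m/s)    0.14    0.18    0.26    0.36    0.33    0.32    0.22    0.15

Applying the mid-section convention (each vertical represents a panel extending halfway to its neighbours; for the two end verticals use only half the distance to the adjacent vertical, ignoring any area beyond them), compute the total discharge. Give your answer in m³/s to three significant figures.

w_1 = (2.5 − 1.2)/2 = 0.65 m; q_1 = 0.14 × 0.16 × 0.65 = 0.01456 m³/s
w_2 = (5.1 − 1.2)/2 = 1.95 m; q_2 = 0.18 × 0.31 × 1.95 = 0.1088 m³/s
w_3 = (9.0 − 2.5)/2 = 3.25 m; q_3 = 0.26 × 0.47 × 3.25 = 0.3972 m³/s
w_4 = (11.8 − 5.1)/2 = 3.35 m; q_4 = 0.36 × 0.64 × 3.35 = 0.7718 m³/s
w_5 = (13.4 − 9.0)/2 = 2.2 m; q_5 = 0.33 × 0.72 × 2.2 = 0.5227 m³/s
w_6 = (17.6 − 11.8)/2 = 2.9 m; q_6 = 0.32 × 0.67 × 2.9 = 0.6218 m³/s
w_7 = (18.7 − 13.4)/2 = 2.65 m; q_7 = 0.22 × 0.29 × 2.65 = 0.1691 m³/s
w_8 = (18.7 − 17.6)/2 = 0.55 m; q_8 = 0.15 × 0.21 × 0.55 = 0.01733 m³/s
Q = Σ qᵢ = 2.623 m³/s

2.62 m³/s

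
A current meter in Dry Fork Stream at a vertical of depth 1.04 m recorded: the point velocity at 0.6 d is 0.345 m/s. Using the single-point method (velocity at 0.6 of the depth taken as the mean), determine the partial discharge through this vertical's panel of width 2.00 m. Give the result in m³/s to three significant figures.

0.718 m³/s

v̄ = v₀.₆ = 0.345 m/s
q = v̄ × d × w = 0.3450 × 1.04 × 2.00 = 0.7176 m³/s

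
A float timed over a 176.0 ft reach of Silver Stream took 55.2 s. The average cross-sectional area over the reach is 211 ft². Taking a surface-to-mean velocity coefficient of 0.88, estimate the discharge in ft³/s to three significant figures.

592 ft³/s

v_surface = L / t̄ = 176.0 / 55.2 = 3.188 ft/s
v_mean = 0.88 × 3.188 = 2.806 ft/s
Q = A × v_mean = 211 × 2.806 = 592.0 ft³/s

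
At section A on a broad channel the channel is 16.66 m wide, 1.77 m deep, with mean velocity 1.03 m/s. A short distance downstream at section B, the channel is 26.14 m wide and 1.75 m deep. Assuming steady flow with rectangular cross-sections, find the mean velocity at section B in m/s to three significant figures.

Q = A₁V₁ = (16.66×1.77) × 1.03 = 30.37 m³/s
A₂ = 26.14 × 1.75 = 45.75 m²
V₂ = Q/A₂ = 30.37/45.75 = 0.6640 m/s

0.664 m/s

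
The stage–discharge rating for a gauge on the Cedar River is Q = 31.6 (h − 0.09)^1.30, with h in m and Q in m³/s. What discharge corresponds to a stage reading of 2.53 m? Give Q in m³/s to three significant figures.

Q = 31.6 × (2.53 − 0.09)^1.30 = 31.6 × 2.44^1.30 = 100.8 m³/s

101 m³/s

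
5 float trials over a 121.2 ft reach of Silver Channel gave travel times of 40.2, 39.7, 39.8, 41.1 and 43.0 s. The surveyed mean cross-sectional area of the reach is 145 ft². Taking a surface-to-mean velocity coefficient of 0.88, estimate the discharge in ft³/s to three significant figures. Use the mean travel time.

379 ft³/s

t̄ = (40.2 + 39.7 + 39.8 + 41.1 + 43.0) / 5 = 40.76 s
v_surface = L / t̄ = 121.2 / 40.76 = 2.974 ft/s
v_mean = 0.88 × 2.974 = 2.617 ft/s
Q = A × v_mean = 145 × 2.617 = 379.4 ft³/s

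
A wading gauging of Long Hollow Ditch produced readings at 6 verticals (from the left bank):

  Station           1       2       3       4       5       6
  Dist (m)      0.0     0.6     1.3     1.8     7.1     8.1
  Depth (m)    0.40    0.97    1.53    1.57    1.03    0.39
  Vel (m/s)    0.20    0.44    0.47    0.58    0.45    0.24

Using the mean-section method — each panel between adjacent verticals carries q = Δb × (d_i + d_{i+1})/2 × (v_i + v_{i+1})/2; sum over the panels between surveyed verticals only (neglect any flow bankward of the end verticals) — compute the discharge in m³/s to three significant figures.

4.73 m³/s

Panel 1-2: Δb = 0.6 m, d̄ = (0.40+0.97)/2 = 0.685, v̄ = (0.20+0.44)/2 = 0.32 → q = 0.6×0.685×0.32 = 0.1315 m³/s
Panel 2-3: Δb = 0.7 m, d̄ = (0.97+1.53)/2 = 1.25, v̄ = (0.44+0.47)/2 = 0.455 → q = 0.7×1.25×0.455 = 0.3981 m³/s
Panel 3-4: Δb = 0.5 m, d̄ = (1.53+1.57)/2 = 1.55, v̄ = (0.47+0.58)/2 = 0.525 → q = 0.5×1.55×0.525 = 0.4069 m³/s
Panel 4-5: Δb = 5.3 m, d̄ = (1.57+1.03)/2 = 1.3, v̄ = (0.58+0.45)/2 = 0.515 → q = 5.3×1.3×0.515 = 3.548 m³/s
Panel 5-6: Δb = 1 m, d̄ = (1.03+0.39)/2 = 0.71, v̄ = (0.45+0.24)/2 = 0.345 → q = 1×0.71×0.345 = 0.2450 m³/s
Q = Σ q = 4.730 m³/s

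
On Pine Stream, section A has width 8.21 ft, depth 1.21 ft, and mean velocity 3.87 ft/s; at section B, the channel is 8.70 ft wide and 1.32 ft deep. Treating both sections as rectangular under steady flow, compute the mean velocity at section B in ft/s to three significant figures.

Q = A₁V₁ = (8.21×1.21) × 3.87 = 38.44 ft³/s
A₂ = 8.70 × 1.32 = 11.48 ft²
V₂ = Q/A₂ = 38.44/11.48 = 3.348 ft/s

3.35 ft/s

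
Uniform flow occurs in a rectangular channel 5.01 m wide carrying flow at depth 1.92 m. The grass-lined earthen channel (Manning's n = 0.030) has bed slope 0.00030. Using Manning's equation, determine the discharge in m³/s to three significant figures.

A = b·y = 5.01 × 1.92 = 9.619 m²
P = b + 2y = 5.01 + 2×1.92 = 8.850 m
R = A/P = 9.619/8.850 = 1.087 m
Q = (1/n)·A·R^(2/3)·S^(1/2) = (1/0.030) × 9.619 × 1.087^(2/3) × 0.00030^(1/2) = 5.871 m³/s

5.87 m³/s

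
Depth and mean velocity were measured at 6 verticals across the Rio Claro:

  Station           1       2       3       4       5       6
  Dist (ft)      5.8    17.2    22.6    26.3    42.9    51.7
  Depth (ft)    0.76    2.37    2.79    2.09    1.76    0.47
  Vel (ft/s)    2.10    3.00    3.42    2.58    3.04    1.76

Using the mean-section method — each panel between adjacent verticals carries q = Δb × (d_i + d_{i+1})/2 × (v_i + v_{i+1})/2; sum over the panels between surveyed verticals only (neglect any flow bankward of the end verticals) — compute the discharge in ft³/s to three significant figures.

231 ft³/s

Panel 1-2: Δb = 11.4 ft, d̄ = (0.76+2.37)/2 = 1.565, v̄ = (2.10+3.00)/2 = 2.55 → q = 11.4×1.565×2.55 = 45.49 ft³/s
Panel 2-3: Δb = 5.4 ft, d̄ = (2.37+2.79)/2 = 2.58, v̄ = (3.00+3.42)/2 = 3.21 → q = 5.4×2.58×3.21 = 44.72 ft³/s
Panel 3-4: Δb = 3.7 ft, d̄ = (2.79+2.09)/2 = 2.44, v̄ = (3.42+2.58)/2 = 3 → q = 3.7×2.44×3 = 27.08 ft³/s
Panel 4-5: Δb = 16.6 ft, d̄ = (2.09+1.76)/2 = 1.925, v̄ = (2.58+3.04)/2 = 2.81 → q = 16.6×1.925×2.81 = 89.79 ft³/s
Panel 5-6: Δb = 8.8 ft, d̄ = (1.76+0.47)/2 = 1.115, v̄ = (3.04+1.76)/2 = 2.4 → q = 8.8×1.115×2.4 = 23.55 ft³/s
Q = Σ q = 230.6 ft³/s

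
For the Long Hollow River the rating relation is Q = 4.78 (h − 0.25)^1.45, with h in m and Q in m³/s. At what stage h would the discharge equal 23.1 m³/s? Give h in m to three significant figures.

3.21 m

h − h₀ = (Q/C)^(1/b) = (23.1/4.78)^(1/1.45) = 2.964 m
h = 0.25 + 2.964 = 3.214 m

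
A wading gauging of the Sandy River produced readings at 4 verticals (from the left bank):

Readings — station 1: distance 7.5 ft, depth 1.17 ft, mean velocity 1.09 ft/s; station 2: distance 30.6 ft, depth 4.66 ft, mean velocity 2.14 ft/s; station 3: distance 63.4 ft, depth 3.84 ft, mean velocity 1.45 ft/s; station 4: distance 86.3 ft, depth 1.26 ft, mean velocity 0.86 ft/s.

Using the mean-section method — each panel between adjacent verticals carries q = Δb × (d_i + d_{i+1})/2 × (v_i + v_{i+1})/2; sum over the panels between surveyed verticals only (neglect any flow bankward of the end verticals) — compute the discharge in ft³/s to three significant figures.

Panel 1-2: Δb = 23.1 ft, d̄ = (1.17+4.66)/2 = 2.915, v̄ = (1.09+2.14)/2 = 1.615 → q = 23.1×2.915×1.615 = 108.7 ft³/s
Panel 2-3: Δb = 32.8 ft, d̄ = (4.66+3.84)/2 = 4.25, v̄ = (2.14+1.45)/2 = 1.795 → q = 32.8×4.25×1.795 = 250.2 ft³/s
Panel 3-4: Δb = 22.9 ft, d̄ = (3.84+1.26)/2 = 2.55, v̄ = (1.45+0.86)/2 = 1.155 → q = 22.9×2.55×1.155 = 67.45 ft³/s
Q = Σ q = 426.4 ft³/s

426 ft³/s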